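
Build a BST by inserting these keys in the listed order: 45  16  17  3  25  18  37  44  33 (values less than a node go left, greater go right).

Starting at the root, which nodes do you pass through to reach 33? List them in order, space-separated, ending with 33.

Insert 45: tree is empty, so 45 becomes the root.
Insert 16: 16 < 45 → go left. Place as left child of 45.
Insert 17: 17 < 45 → go left; 17 > 16 → go right. Place as right child of 16.
Insert 3: 3 < 45 → go left; 3 < 16 → go left. Place as left child of 16.
Insert 25: 25 < 45 → go left; 25 > 16 → go right; 25 > 17 → go right. Place as right child of 17.
Insert 18: 18 < 45 → go left; 18 > 16 → go right; 18 > 17 → go right; 18 < 25 → go left. Place as left child of 25.
Insert 37: 37 < 45 → go left; 37 > 16 → go right; 37 > 17 → go right; 37 > 25 → go right. Place as right child of 25.
Insert 44: 44 < 45 → go left; 44 > 16 → go right; 44 > 17 → go right; 44 > 25 → go right; 44 > 37 → go right. Place as right child of 37.
Insert 33: 33 < 45 → go left; 33 > 16 → go right; 33 > 17 → go right; 33 > 25 → go right; 33 < 37 → go left. Place as left child of 37.

45 16 17 25 37 33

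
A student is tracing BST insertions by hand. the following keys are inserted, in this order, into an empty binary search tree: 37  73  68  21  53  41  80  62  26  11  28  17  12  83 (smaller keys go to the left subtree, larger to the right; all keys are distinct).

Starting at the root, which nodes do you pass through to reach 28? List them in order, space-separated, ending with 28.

37 21 26 28

Resulting structure (node: left, right):
  37: L=21, R=73
  73: L=68, R=80
  68: L=53, R=–
  21: L=11, R=26
  53: L=41, R=62
  41: L=–, R=–
  80: L=–, R=83
  62: L=–, R=–
  26: L=–, R=28
  11: L=–, R=17
  28: L=–, R=–
  17: L=12, R=–
  12: L=–, R=–
  83: L=–, R=–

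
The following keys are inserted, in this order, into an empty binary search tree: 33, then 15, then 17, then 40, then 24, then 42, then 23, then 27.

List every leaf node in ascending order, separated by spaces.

Insert 33: tree is empty, so 33 becomes the root.
Insert 15: 15 < 33 → go left. Place as left child of 33.
Insert 17: 17 < 33 → go left; 17 > 15 → go right. Place as right child of 15.
Insert 40: 40 > 33 → go right. Place as right child of 33.
Insert 24: 24 < 33 → go left; 24 > 15 → go right; 24 > 17 → go right. Place as right child of 17.
Insert 42: 42 > 33 → go right; 42 > 40 → go right. Place as right child of 40.
Insert 23: 23 < 33 → go left; 23 > 15 → go right; 23 > 17 → go right; 23 < 24 → go left. Place as left child of 24.
Insert 27: 27 < 33 → go left; 27 > 15 → go right; 27 > 17 → go right; 27 > 24 → go right. Place as right child of 24.

23 27 42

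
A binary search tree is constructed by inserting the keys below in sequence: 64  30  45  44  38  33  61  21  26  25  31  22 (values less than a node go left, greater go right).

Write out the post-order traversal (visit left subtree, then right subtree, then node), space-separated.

22 25 26 21 31 33 38 44 61 45 30 64

Insert 64: tree is empty, so 64 becomes the root.
Insert 30: 30 < 64 → go left. Place as left child of 64.
Insert 45: 45 < 64 → go left; 45 > 30 → go right. Place as right child of 30.
Insert 44: 44 < 64 → go left; 44 > 30 → go right; 44 < 45 → go left. Place as left child of 45.
Insert 38: 38 < 64 → go left; 38 > 30 → go right; 38 < 45 → go left; 38 < 44 → go left. Place as left child of 44.
Insert 33: 33 < 64 → go left; 33 > 30 → go right; 33 < 45 → go left; 33 < 44 → go left; 33 < 38 → go left. Place as left child of 38.
Insert 61: 61 < 64 → go left; 61 > 30 → go right; 61 > 45 → go right. Place as right child of 45.
Insert 21: 21 < 64 → go left; 21 < 30 → go left. Place as left child of 30.
Insert 26: 26 < 64 → go left; 26 < 30 → go left; 26 > 21 → go right. Place as right child of 21.
Insert 25: 25 < 64 → go left; 25 < 30 → go left; 25 > 21 → go right; 25 < 26 → go left. Place as left child of 26.
Insert 31: 31 < 64 → go left; 31 > 30 → go right; 31 < 45 → go left; 31 < 44 → go left; 31 < 38 → go left; 31 < 33 → go left. Place as left child of 33.
Insert 22: 22 < 64 → go left; 22 < 30 → go left; 22 > 21 → go right; 22 < 26 → go left; 22 < 25 → go left. Place as left child of 25.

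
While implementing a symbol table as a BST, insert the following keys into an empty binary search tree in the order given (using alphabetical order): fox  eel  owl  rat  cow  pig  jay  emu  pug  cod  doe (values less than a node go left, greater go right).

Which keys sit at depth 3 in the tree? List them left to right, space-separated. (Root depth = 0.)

cod doe pig

Resulting structure (node: left, right):
  fox: L=eel, R=owl
  eel: L=cow, R=emu
  owl: L=jay, R=rat
  rat: L=pig, R=–
  cow: L=cod, R=doe
  pig: L=–, R=pug
  jay: L=–, R=–
  emu: L=–, R=–
  pug: L=–, R=–
  cod: L=–, R=–
  doe: L=–, R=–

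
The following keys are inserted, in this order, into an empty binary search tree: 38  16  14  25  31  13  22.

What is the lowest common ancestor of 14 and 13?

Insert 38: tree is empty, so 38 becomes the root.
Insert 16: 16 < 38 → go left. Place as left child of 38.
Insert 14: 14 < 38 → go left; 14 < 16 → go left. Place as left child of 16.
Insert 25: 25 < 38 → go left; 25 > 16 → go right. Place as right child of 16.
Insert 31: 31 < 38 → go left; 31 > 16 → go right; 31 > 25 → go right. Place as right child of 25.
Insert 13: 13 < 38 → go left; 13 < 16 → go left; 13 < 14 → go left. Place as left child of 14.
Insert 22: 22 < 38 → go left; 22 > 16 → go right; 22 < 25 → go left. Place as left child of 25.

Path to 14: 38 → 16 → 14
Path to 13: 38 → 16 → 14 → 13
14 lies on both paths and is an ancestor of the other node.

14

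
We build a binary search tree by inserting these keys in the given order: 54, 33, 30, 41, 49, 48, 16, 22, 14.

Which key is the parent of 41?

54: root
33: left child of 54 (depth 1)
30: left child of 33 (depth 2)
41: right child of 33 (depth 2)
49: right child of 41 (depth 3)
48: left child of 49 (depth 4)
16: left child of 30 (depth 3)
22: right child of 16 (depth 4)
14: left child of 16 (depth 4)

33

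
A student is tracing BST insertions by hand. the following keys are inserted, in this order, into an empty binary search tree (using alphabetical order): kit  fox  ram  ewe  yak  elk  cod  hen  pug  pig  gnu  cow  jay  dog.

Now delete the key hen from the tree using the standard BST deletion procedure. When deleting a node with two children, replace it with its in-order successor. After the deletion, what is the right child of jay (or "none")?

Resulting structure (node: left, right):
  kit: L=fox, R=ram
  fox: L=ewe, R=hen
  ram: L=pug, R=yak
  ewe: L=elk, R=–
  yak: L=–, R=–
  elk: L=cod, R=–
  cod: L=–, R=cow
  hen: L=gnu, R=jay
  pug: L=pig, R=–
  pig: L=–, R=–
  gnu: L=–, R=–
  cow: L=–, R=dog
  jay: L=–, R=–
  dog: L=–, R=–

Delete hen (two children — replace with in-order successor).
After deletion, jay's right child: none.

none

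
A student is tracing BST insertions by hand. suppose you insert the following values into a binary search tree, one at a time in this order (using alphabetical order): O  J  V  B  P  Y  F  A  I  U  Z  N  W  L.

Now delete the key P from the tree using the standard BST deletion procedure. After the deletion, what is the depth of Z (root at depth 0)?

3

Insert O: tree is empty, so O becomes the root.
Insert J: J < O → go left. Place as left child of O.
Insert V: V > O → go right. Place as right child of O.
Insert B: B < O → go left; B < J → go left. Place as left child of J.
Insert P: P > O → go right; P < V → go left. Place as left child of V.
Insert Y: Y > O → go right; Y > V → go right. Place as right child of V.
Insert F: F < O → go left; F < J → go left; F > B → go right. Place as right child of B.
Insert A: A < O → go left; A < J → go left; A < B → go left. Place as left child of B.
Insert I: I < O → go left; I < J → go left; I > B → go right; I > F → go right. Place as right child of F.
Insert U: U > O → go right; U < V → go left; U > P → go right. Place as right child of P.
Insert Z: Z > O → go right; Z > V → go right; Z > Y → go right. Place as right child of Y.
Insert N: N < O → go left; N > J → go right. Place as right child of J.
Insert W: W > O → go right; W > V → go right; W < Y → go left. Place as left child of Y.
Insert L: L < O → go left; L > J → go right; L < N → go left. Place as left child of N.

Delete P (at most one child — splice it out).
After deletion, path to Z: O → V → Y → Z.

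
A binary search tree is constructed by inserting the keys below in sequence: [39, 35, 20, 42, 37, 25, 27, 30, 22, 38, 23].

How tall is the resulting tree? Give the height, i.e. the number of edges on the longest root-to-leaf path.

Insert 39: tree is empty, so 39 becomes the root.
Insert 35: 35 < 39 → go left. Place as left child of 39.
Insert 20: 20 < 39 → go left; 20 < 35 → go left. Place as left child of 35.
Insert 42: 42 > 39 → go right. Place as right child of 39.
Insert 37: 37 < 39 → go left; 37 > 35 → go right. Place as right child of 35.
Insert 25: 25 < 39 → go left; 25 < 35 → go left; 25 > 20 → go right. Place as right child of 20.
Insert 27: 27 < 39 → go left; 27 < 35 → go left; 27 > 20 → go right; 27 > 25 → go right. Place as right child of 25.
Insert 30: 30 < 39 → go left; 30 < 35 → go left; 30 > 20 → go right; 30 > 25 → go right; 30 > 27 → go right. Place as right child of 27.
Insert 22: 22 < 39 → go left; 22 < 35 → go left; 22 > 20 → go right; 22 < 25 → go left. Place as left child of 25.
Insert 38: 38 < 39 → go left; 38 > 35 → go right; 38 > 37 → go right. Place as right child of 37.
Insert 23: 23 < 39 → go left; 23 < 35 → go left; 23 > 20 → go right; 23 < 25 → go left; 23 > 22 → go right. Place as right child of 22.

The deepest node is 30 at depth 5.

5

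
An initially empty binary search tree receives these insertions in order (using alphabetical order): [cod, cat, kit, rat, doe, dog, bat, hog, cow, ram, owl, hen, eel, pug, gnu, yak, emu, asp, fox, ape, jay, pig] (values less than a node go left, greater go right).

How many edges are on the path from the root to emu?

Resulting structure (node: left, right):
  cod: L=cat, R=kit
  cat: L=bat, R=–
  kit: L=doe, R=rat
  rat: L=ram, R=yak
  doe: L=cow, R=dog
  dog: L=–, R=hog
  bat: L=asp, R=–
  hog: L=hen, R=jay
  cow: L=–, R=–
  ram: L=owl, R=–
  owl: L=–, R=pug
  hen: L=eel, R=–
  eel: L=–, R=gnu
  pug: L=pig, R=–
  gnu: L=emu, R=–
  yak: L=–, R=–
  emu: L=–, R=fox
  asp: L=ape, R=–
  fox: L=–, R=–
  ape: L=–, R=–
  jay: L=–, R=–
  pig: L=–, R=–

Path to emu: cod → kit → doe → dog → hog → hen → eel → gnu → emu, which is 8 edges.

8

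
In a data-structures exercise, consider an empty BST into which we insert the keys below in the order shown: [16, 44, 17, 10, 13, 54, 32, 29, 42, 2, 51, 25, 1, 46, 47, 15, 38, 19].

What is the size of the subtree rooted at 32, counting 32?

6

Resulting structure (node: left, right):
  16: L=10, R=44
  44: L=17, R=54
  17: L=–, R=32
  10: L=2, R=13
  13: L=–, R=15
  54: L=51, R=–
  32: L=29, R=42
  29: L=25, R=–
  42: L=38, R=–
  2: L=1, R=–
  51: L=46, R=–
  25: L=19, R=–
  1: L=–, R=–
  46: L=–, R=47
  47: L=–, R=–
  15: L=–, R=–
  38: L=–, R=–
  19: L=–, R=–

Subtree rooted at 32 contains: 32, 29, 25, 19, 42, 38 — 6 nodes.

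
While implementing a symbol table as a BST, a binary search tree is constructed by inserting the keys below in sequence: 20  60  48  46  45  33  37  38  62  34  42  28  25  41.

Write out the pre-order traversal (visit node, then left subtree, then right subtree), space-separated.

20 60 48 46 45 33 28 25 37 34 38 42 41 62

Resulting structure (node: left, right):
  20: L=–, R=60
  60: L=48, R=62
  48: L=46, R=–
  46: L=45, R=–
  45: L=33, R=–
  33: L=28, R=37
  37: L=34, R=38
  38: L=–, R=42
  62: L=–, R=–
  34: L=–, R=–
  42: L=41, R=–
  28: L=25, R=–
  25: L=–, R=–
  41: L=–, R=–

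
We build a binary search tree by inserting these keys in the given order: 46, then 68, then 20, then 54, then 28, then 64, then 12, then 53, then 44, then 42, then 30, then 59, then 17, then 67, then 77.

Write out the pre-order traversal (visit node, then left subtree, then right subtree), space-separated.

46: root
68: right child of 46 (depth 1)
20: left child of 46 (depth 1)
54: left child of 68 (depth 2)
28: right child of 20 (depth 2)
64: right child of 54 (depth 3)
12: left child of 20 (depth 2)
53: left child of 54 (depth 3)
44: right child of 28 (depth 3)
42: left child of 44 (depth 4)
30: left child of 42 (depth 5)
59: left child of 64 (depth 4)
17: right child of 12 (depth 3)
67: right child of 64 (depth 4)
77: right child of 68 (depth 2)

46 20 12 17 28 44 42 30 68 54 53 64 59 67 77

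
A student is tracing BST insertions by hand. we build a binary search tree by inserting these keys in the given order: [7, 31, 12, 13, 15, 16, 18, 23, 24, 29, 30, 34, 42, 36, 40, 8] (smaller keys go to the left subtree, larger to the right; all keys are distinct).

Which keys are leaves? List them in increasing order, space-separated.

Insert 7: tree is empty, so 7 becomes the root.
Insert 31: 31 > 7 → go right. Place as right child of 7.
Insert 12: 12 > 7 → go right; 12 < 31 → go left. Place as left child of 31.
Insert 13: 13 > 7 → go right; 13 < 31 → go left; 13 > 12 → go right. Place as right child of 12.
Insert 15: 15 > 7 → go right; 15 < 31 → go left; 15 > 12 → go right; 15 > 13 → go right. Place as right child of 13.
Insert 16: 16 > 7 → go right; 16 < 31 → go left; 16 > 12 → go right; 16 > 13 → go right; 16 > 15 → go right. Place as right child of 15.
Insert 18: 18 > 7 → go right; 18 < 31 → go left; 18 > 12 → go right; 18 > 13 → go right; 18 > 15 → go right; 18 > 16 → go right. Place as right child of 16.
Insert 23: 23 > 7 → go right; 23 < 31 → go left; 23 > 12 → go right; 23 > 13 → go right; 23 > 15 → go right; 23 > 16 → go right; 23 > 18 → go right. Place as right child of 18.
Insert 24: 24 > 7 → go right; 24 < 31 → go left; 24 > 12 → go right; 24 > 13 → go right; 24 > 15 → go right; 24 > 16 → go right; 24 > 18 → go right; 24 > 23 → go right. Place as right child of 23.
Insert 29: 29 > 7 → go right; 29 < 31 → go left; 29 > 12 → go right; 29 > 13 → go right; 29 > 15 → go right; 29 > 16 → go right; 29 > 18 → go right; 29 > 23 → go right; 29 > 24 → go right. Place as right child of 24.
Insert 30: 30 > 7 → go right; 30 < 31 → go left; 30 > 12 → go right; 30 > 13 → go right; 30 > 15 → go right; 30 > 16 → go right; 30 > 18 → go right; 30 > 23 → go right; 30 > 24 → go right; 30 > 29 → go right. Place as right child of 29.
Insert 34: 34 > 7 → go right; 34 > 31 → go right. Place as right child of 31.
Insert 42: 42 > 7 → go right; 42 > 31 → go right; 42 > 34 → go right. Place as right child of 34.
Insert 36: 36 > 7 → go right; 36 > 31 → go right; 36 > 34 → go right; 36 < 42 → go left. Place as left child of 42.
Insert 40: 40 > 7 → go right; 40 > 31 → go right; 40 > 34 → go right; 40 < 42 → go left; 40 > 36 → go right. Place as right child of 36.
Insert 8: 8 > 7 → go right; 8 < 31 → go left; 8 < 12 → go left. Place as left child of 12.

8 30 40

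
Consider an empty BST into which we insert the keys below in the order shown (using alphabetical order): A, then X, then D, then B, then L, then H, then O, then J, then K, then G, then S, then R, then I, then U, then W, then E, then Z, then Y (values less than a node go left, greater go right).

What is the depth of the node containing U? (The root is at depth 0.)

Insert A: tree is empty, so A becomes the root.
Insert X: X > A → go right. Place as right child of A.
Insert D: D > A → go right; D < X → go left. Place as left child of X.
Insert B: B > A → go right; B < X → go left; B < D → go left. Place as left child of D.
Insert L: L > A → go right; L < X → go left; L > D → go right. Place as right child of D.
Insert H: H > A → go right; H < X → go left; H > D → go right; H < L → go left. Place as left child of L.
Insert O: O > A → go right; O < X → go left; O > D → go right; O > L → go right. Place as right child of L.
Insert J: J > A → go right; J < X → go left; J > D → go right; J < L → go left; J > H → go right. Place as right child of H.
Insert K: K > A → go right; K < X → go left; K > D → go right; K < L → go left; K > H → go right; K > J → go right. Place as right child of J.
Insert G: G > A → go right; G < X → go left; G > D → go right; G < L → go left; G < H → go left. Place as left child of H.
Insert S: S > A → go right; S < X → go left; S > D → go right; S > L → go right; S > O → go right. Place as right child of O.
Insert R: R > A → go right; R < X → go left; R > D → go right; R > L → go right; R > O → go right; R < S → go left. Place as left child of S.
Insert I: I > A → go right; I < X → go left; I > D → go right; I < L → go left; I > H → go right; I < J → go left. Place as left child of J.
Insert U: U > A → go right; U < X → go left; U > D → go right; U > L → go right; U > O → go right; U > S → go right. Place as right child of S.
Insert W: W > A → go right; W < X → go left; W > D → go right; W > L → go right; W > O → go right; W > S → go right; W > U → go right. Place as right child of U.
Insert E: E > A → go right; E < X → go left; E > D → go right; E < L → go left; E < H → go left; E < G → go left. Place as left child of G.
Insert Z: Z > A → go right; Z > X → go right. Place as right child of X.
Insert Y: Y > A → go right; Y > X → go right; Y < Z → go left. Place as left child of Z.

Path to U: A → X → D → L → O → S → U, which is 6 edges.

6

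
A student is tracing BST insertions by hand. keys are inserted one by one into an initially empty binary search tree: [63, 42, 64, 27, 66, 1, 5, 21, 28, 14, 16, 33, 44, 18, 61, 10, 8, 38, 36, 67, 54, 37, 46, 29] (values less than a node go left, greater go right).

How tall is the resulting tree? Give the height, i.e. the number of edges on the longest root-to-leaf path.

8

Insert 63: tree is empty, so 63 becomes the root.
Insert 42: 42 < 63 → go left. Place as left child of 63.
Insert 64: 64 > 63 → go right. Place as right child of 63.
Insert 27: 27 < 63 → go left; 27 < 42 → go left. Place as left child of 42.
Insert 66: 66 > 63 → go right; 66 > 64 → go right. Place as right child of 64.
Insert 1: 1 < 63 → go left; 1 < 42 → go left; 1 < 27 → go left. Place as left child of 27.
Insert 5: 5 < 63 → go left; 5 < 42 → go left; 5 < 27 → go left; 5 > 1 → go right. Place as right child of 1.
Insert 21: 21 < 63 → go left; 21 < 42 → go left; 21 < 27 → go left; 21 > 1 → go right; 21 > 5 → go right. Place as right child of 5.
Insert 28: 28 < 63 → go left; 28 < 42 → go left; 28 > 27 → go right. Place as right child of 27.
Insert 14: 14 < 63 → go left; 14 < 42 → go left; 14 < 27 → go left; 14 > 1 → go right; 14 > 5 → go right; 14 < 21 → go left. Place as left child of 21.
Insert 16: 16 < 63 → go left; 16 < 42 → go left; 16 < 27 → go left; 16 > 1 → go right; 16 > 5 → go right; 16 < 21 → go left; 16 > 14 → go right. Place as right child of 14.
Insert 33: 33 < 63 → go left; 33 < 42 → go left; 33 > 27 → go right; 33 > 28 → go right. Place as right child of 28.
Insert 44: 44 < 63 → go left; 44 > 42 → go right. Place as right child of 42.
Insert 18: 18 < 63 → go left; 18 < 42 → go left; 18 < 27 → go left; 18 > 1 → go right; 18 > 5 → go right; 18 < 21 → go left; 18 > 14 → go right; 18 > 16 → go right. Place as right child of 16.
Insert 61: 61 < 63 → go left; 61 > 42 → go right; 61 > 44 → go right. Place as right child of 44.
Insert 10: 10 < 63 → go left; 10 < 42 → go left; 10 < 27 → go left; 10 > 1 → go right; 10 > 5 → go right; 10 < 21 → go left; 10 < 14 → go left. Place as left child of 14.
Insert 8: 8 < 63 → go left; 8 < 42 → go left; 8 < 27 → go left; 8 > 1 → go right; 8 > 5 → go right; 8 < 21 → go left; 8 < 14 → go left; 8 < 10 → go left. Place as left child of 10.
Insert 38: 38 < 63 → go left; 38 < 42 → go left; 38 > 27 → go right; 38 > 28 → go right; 38 > 33 → go right. Place as right child of 33.
Insert 36: 36 < 63 → go left; 36 < 42 → go left; 36 > 27 → go right; 36 > 28 → go right; 36 > 33 → go right; 36 < 38 → go left. Place as left child of 38.
Insert 67: 67 > 63 → go right; 67 > 64 → go right; 67 > 66 → go right. Place as right child of 66.
Insert 54: 54 < 63 → go left; 54 > 42 → go right; 54 > 44 → go right; 54 < 61 → go left. Place as left child of 61.
Insert 37: 37 < 63 → go left; 37 < 42 → go left; 37 > 27 → go right; 37 > 28 → go right; 37 > 33 → go right; 37 < 38 → go left; 37 > 36 → go right. Place as right child of 36.
Insert 46: 46 < 63 → go left; 46 > 42 → go right; 46 > 44 → go right; 46 < 61 → go left; 46 < 54 → go left. Place as left child of 54.
Insert 29: 29 < 63 → go left; 29 < 42 → go left; 29 > 27 → go right; 29 > 28 → go right; 29 < 33 → go left. Place as left child of 33.

The deepest node is 18 at depth 8.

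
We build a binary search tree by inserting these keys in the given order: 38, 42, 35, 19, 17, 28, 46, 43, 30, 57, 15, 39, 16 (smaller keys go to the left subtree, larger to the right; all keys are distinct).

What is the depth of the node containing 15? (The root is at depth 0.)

38: root
42: right child of 38 (depth 1)
35: left child of 38 (depth 1)
19: left child of 35 (depth 2)
17: left child of 19 (depth 3)
28: right child of 19 (depth 3)
46: right child of 42 (depth 2)
43: left child of 46 (depth 3)
30: right child of 28 (depth 4)
57: right child of 46 (depth 3)
15: left child of 17 (depth 4)
39: left child of 42 (depth 2)
16: right child of 15 (depth 5)

Path to 15: 38 → 35 → 19 → 17 → 15, which is 4 edges.

4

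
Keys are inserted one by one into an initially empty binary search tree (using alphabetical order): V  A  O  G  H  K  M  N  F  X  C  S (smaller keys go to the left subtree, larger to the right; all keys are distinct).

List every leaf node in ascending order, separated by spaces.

V: root
A: left child of V (depth 1)
O: right child of A (depth 2)
G: left child of O (depth 3)
H: right child of G (depth 4)
K: right child of H (depth 5)
M: right child of K (depth 6)
N: right child of M (depth 7)
F: left child of G (depth 4)
X: right child of V (depth 1)
C: left child of F (depth 5)
S: right child of O (depth 3)

C N S X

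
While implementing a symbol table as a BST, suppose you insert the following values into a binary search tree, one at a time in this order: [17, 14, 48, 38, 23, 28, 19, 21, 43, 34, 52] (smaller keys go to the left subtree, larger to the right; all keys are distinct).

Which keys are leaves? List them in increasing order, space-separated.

14 21 34 43 52

Insert 17: tree is empty, so 17 becomes the root.
Insert 14: 14 < 17 → go left. Place as left child of 17.
Insert 48: 48 > 17 → go right. Place as right child of 17.
Insert 38: 38 > 17 → go right; 38 < 48 → go left. Place as left child of 48.
Insert 23: 23 > 17 → go right; 23 < 48 → go left; 23 < 38 → go left. Place as left child of 38.
Insert 28: 28 > 17 → go right; 28 < 48 → go left; 28 < 38 → go left; 28 > 23 → go right. Place as right child of 23.
Insert 19: 19 > 17 → go right; 19 < 48 → go left; 19 < 38 → go left; 19 < 23 → go left. Place as left child of 23.
Insert 21: 21 > 17 → go right; 21 < 48 → go left; 21 < 38 → go left; 21 < 23 → go left; 21 > 19 → go right. Place as right child of 19.
Insert 43: 43 > 17 → go right; 43 < 48 → go left; 43 > 38 → go right. Place as right child of 38.
Insert 34: 34 > 17 → go right; 34 < 48 → go left; 34 < 38 → go left; 34 > 23 → go right; 34 > 28 → go right. Place as right child of 28.
Insert 52: 52 > 17 → go right; 52 > 48 → go right. Place as right child of 48.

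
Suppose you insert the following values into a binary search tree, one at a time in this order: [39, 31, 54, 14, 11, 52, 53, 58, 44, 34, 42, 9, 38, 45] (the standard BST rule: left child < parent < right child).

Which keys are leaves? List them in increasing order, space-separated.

Insert 39: tree is empty, so 39 becomes the root.
Insert 31: 31 < 39 → go left. Place as left child of 39.
Insert 54: 54 > 39 → go right. Place as right child of 39.
Insert 14: 14 < 39 → go left; 14 < 31 → go left. Place as left child of 31.
Insert 11: 11 < 39 → go left; 11 < 31 → go left; 11 < 14 → go left. Place as left child of 14.
Insert 52: 52 > 39 → go right; 52 < 54 → go left. Place as left child of 54.
Insert 53: 53 > 39 → go right; 53 < 54 → go left; 53 > 52 → go right. Place as right child of 52.
Insert 58: 58 > 39 → go right; 58 > 54 → go right. Place as right child of 54.
Insert 44: 44 > 39 → go right; 44 < 54 → go left; 44 < 52 → go left. Place as left child of 52.
Insert 34: 34 < 39 → go left; 34 > 31 → go right. Place as right child of 31.
Insert 42: 42 > 39 → go right; 42 < 54 → go left; 42 < 52 → go left; 42 < 44 → go left. Place as left child of 44.
Insert 9: 9 < 39 → go left; 9 < 31 → go left; 9 < 14 → go left; 9 < 11 → go left. Place as left child of 11.
Insert 38: 38 < 39 → go left; 38 > 31 → go right; 38 > 34 → go right. Place as right child of 34.
Insert 45: 45 > 39 → go right; 45 < 54 → go left; 45 < 52 → go left; 45 > 44 → go right. Place as right child of 44.

9 38 42 45 53 58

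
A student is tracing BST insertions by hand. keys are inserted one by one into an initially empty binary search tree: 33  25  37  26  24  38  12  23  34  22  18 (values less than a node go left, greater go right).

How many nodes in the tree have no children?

33: root
25: left child of 33 (depth 1)
37: right child of 33 (depth 1)
26: right child of 25 (depth 2)
24: left child of 25 (depth 2)
38: right child of 37 (depth 2)
12: left child of 24 (depth 3)
23: right child of 12 (depth 4)
34: left child of 37 (depth 2)
22: left child of 23 (depth 5)
18: left child of 22 (depth 6)

Leaves: 18, 26, 34, 38 — 4 in total.

4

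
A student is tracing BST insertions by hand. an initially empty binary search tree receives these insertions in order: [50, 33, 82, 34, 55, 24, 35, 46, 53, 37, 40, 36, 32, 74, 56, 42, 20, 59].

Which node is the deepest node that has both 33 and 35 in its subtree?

33

Insert 50: tree is empty, so 50 becomes the root.
Insert 33: 33 < 50 → go left. Place as left child of 50.
Insert 82: 82 > 50 → go right. Place as right child of 50.
Insert 34: 34 < 50 → go left; 34 > 33 → go right. Place as right child of 33.
Insert 55: 55 > 50 → go right; 55 < 82 → go left. Place as left child of 82.
Insert 24: 24 < 50 → go left; 24 < 33 → go left. Place as left child of 33.
Insert 35: 35 < 50 → go left; 35 > 33 → go right; 35 > 34 → go right. Place as right child of 34.
Insert 46: 46 < 50 → go left; 46 > 33 → go right; 46 > 34 → go right; 46 > 35 → go right. Place as right child of 35.
Insert 53: 53 > 50 → go right; 53 < 82 → go left; 53 < 55 → go left. Place as left child of 55.
Insert 37: 37 < 50 → go left; 37 > 33 → go right; 37 > 34 → go right; 37 > 35 → go right; 37 < 46 → go left. Place as left child of 46.
Insert 40: 40 < 50 → go left; 40 > 33 → go right; 40 > 34 → go right; 40 > 35 → go right; 40 < 46 → go left; 40 > 37 → go right. Place as right child of 37.
Insert 36: 36 < 50 → go left; 36 > 33 → go right; 36 > 34 → go right; 36 > 35 → go right; 36 < 46 → go left; 36 < 37 → go left. Place as left child of 37.
Insert 32: 32 < 50 → go left; 32 < 33 → go left; 32 > 24 → go right. Place as right child of 24.
Insert 74: 74 > 50 → go right; 74 < 82 → go left; 74 > 55 → go right. Place as right child of 55.
Insert 56: 56 > 50 → go right; 56 < 82 → go left; 56 > 55 → go right; 56 < 74 → go left. Place as left child of 74.
Insert 42: 42 < 50 → go left; 42 > 33 → go right; 42 > 34 → go right; 42 > 35 → go right; 42 < 46 → go left; 42 > 37 → go right; 42 > 40 → go right. Place as right child of 40.
Insert 20: 20 < 50 → go left; 20 < 33 → go left; 20 < 24 → go left. Place as left child of 24.
Insert 59: 59 > 50 → go right; 59 < 82 → go left; 59 > 55 → go right; 59 < 74 → go left; 59 > 56 → go right. Place as right child of 56.

Path to 33: 50 → 33
Path to 35: 50 → 33 → 34 → 35
33 lies on both paths and is an ancestor of the other node.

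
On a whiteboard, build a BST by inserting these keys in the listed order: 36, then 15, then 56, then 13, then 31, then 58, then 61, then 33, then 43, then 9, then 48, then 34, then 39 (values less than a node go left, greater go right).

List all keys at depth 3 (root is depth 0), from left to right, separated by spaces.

9 33 39 48 61

Insert 36: tree is empty, so 36 becomes the root.
Insert 15: 15 < 36 → go left. Place as left child of 36.
Insert 56: 56 > 36 → go right. Place as right child of 36.
Insert 13: 13 < 36 → go left; 13 < 15 → go left. Place as left child of 15.
Insert 31: 31 < 36 → go left; 31 > 15 → go right. Place as right child of 15.
Insert 58: 58 > 36 → go right; 58 > 56 → go right. Place as right child of 56.
Insert 61: 61 > 36 → go right; 61 > 56 → go right; 61 > 58 → go right. Place as right child of 58.
Insert 33: 33 < 36 → go left; 33 > 15 → go right; 33 > 31 → go right. Place as right child of 31.
Insert 43: 43 > 36 → go right; 43 < 56 → go left. Place as left child of 56.
Insert 9: 9 < 36 → go left; 9 < 15 → go left; 9 < 13 → go left. Place as left child of 13.
Insert 48: 48 > 36 → go right; 48 < 56 → go left; 48 > 43 → go right. Place as right child of 43.
Insert 34: 34 < 36 → go left; 34 > 15 → go right; 34 > 31 → go right; 34 > 33 → go right. Place as right child of 33.
Insert 39: 39 > 36 → go right; 39 < 56 → go left; 39 < 43 → go left. Place as left child of 43.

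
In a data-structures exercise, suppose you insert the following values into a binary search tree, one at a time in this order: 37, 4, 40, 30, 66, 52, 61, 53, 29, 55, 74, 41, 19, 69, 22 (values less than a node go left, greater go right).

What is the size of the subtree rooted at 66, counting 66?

8

Insert 37: tree is empty, so 37 becomes the root.
Insert 4: 4 < 37 → go left. Place as left child of 37.
Insert 40: 40 > 37 → go right. Place as right child of 37.
Insert 30: 30 < 37 → go left; 30 > 4 → go right. Place as right child of 4.
Insert 66: 66 > 37 → go right; 66 > 40 → go right. Place as right child of 40.
Insert 52: 52 > 37 → go right; 52 > 40 → go right; 52 < 66 → go left. Place as left child of 66.
Insert 61: 61 > 37 → go right; 61 > 40 → go right; 61 < 66 → go left; 61 > 52 → go right. Place as right child of 52.
Insert 53: 53 > 37 → go right; 53 > 40 → go right; 53 < 66 → go left; 53 > 52 → go right; 53 < 61 → go left. Place as left child of 61.
Insert 29: 29 < 37 → go left; 29 > 4 → go right; 29 < 30 → go left. Place as left child of 30.
Insert 55: 55 > 37 → go right; 55 > 40 → go right; 55 < 66 → go left; 55 > 52 → go right; 55 < 61 → go left; 55 > 53 → go right. Place as right child of 53.
Insert 74: 74 > 37 → go right; 74 > 40 → go right; 74 > 66 → go right. Place as right child of 66.
Insert 41: 41 > 37 → go right; 41 > 40 → go right; 41 < 66 → go left; 41 < 52 → go left. Place as left child of 52.
Insert 19: 19 < 37 → go left; 19 > 4 → go right; 19 < 30 → go left; 19 < 29 → go left. Place as left child of 29.
Insert 69: 69 > 37 → go right; 69 > 40 → go right; 69 > 66 → go right; 69 < 74 → go left. Place as left child of 74.
Insert 22: 22 < 37 → go left; 22 > 4 → go right; 22 < 30 → go left; 22 < 29 → go left; 22 > 19 → go right. Place as right child of 19.

Subtree rooted at 66 contains: 66, 52, 41, 61, 53, 55, 74, 69 — 8 nodes.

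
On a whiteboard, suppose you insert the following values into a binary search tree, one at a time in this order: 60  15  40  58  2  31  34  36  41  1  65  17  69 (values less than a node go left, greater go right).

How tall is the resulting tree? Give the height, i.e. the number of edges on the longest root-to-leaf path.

60: root
15: left child of 60 (depth 1)
40: right child of 15 (depth 2)
58: right child of 40 (depth 3)
2: left child of 15 (depth 2)
31: left child of 40 (depth 3)
34: right child of 31 (depth 4)
36: right child of 34 (depth 5)
41: left child of 58 (depth 4)
1: left child of 2 (depth 3)
65: right child of 60 (depth 1)
17: left child of 31 (depth 4)
69: right child of 65 (depth 2)

The deepest node is 36 at depth 5.

5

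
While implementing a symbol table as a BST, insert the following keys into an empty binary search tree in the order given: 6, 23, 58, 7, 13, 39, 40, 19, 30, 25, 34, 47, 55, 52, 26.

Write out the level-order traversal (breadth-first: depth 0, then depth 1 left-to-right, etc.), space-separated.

6: root
23: right child of 6 (depth 1)
58: right child of 23 (depth 2)
7: left child of 23 (depth 2)
13: right child of 7 (depth 3)
39: left child of 58 (depth 3)
40: right child of 39 (depth 4)
19: right child of 13 (depth 4)
30: left child of 39 (depth 4)
25: left child of 30 (depth 5)
34: right child of 30 (depth 5)
47: right child of 40 (depth 5)
55: right child of 47 (depth 6)
52: left child of 55 (depth 7)
26: right child of 25 (depth 6)

6 23 7 58 13 39 19 30 40 25 34 47 26 55 52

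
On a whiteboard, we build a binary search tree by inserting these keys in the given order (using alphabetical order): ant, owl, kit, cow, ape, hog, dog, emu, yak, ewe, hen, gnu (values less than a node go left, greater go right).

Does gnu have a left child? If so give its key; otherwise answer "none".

none

Insert ant: tree is empty, so ant becomes the root.
Insert owl: owl > ant → go right. Place as right child of ant.
Insert kit: kit > ant → go right; kit < owl → go left. Place as left child of owl.
Insert cow: cow > ant → go right; cow < owl → go left; cow < kit → go left. Place as left child of kit.
Insert ape: ape > ant → go right; ape < owl → go left; ape < kit → go left; ape < cow → go left. Place as left child of cow.
Insert hog: hog > ant → go right; hog < owl → go left; hog < kit → go left; hog > cow → go right. Place as right child of cow.
Insert dog: dog > ant → go right; dog < owl → go left; dog < kit → go left; dog > cow → go right; dog < hog → go left. Place as left child of hog.
Insert emu: emu > ant → go right; emu < owl → go left; emu < kit → go left; emu > cow → go right; emu < hog → go left; emu > dog → go right. Place as right child of dog.
Insert yak: yak > ant → go right; yak > owl → go right. Place as right child of owl.
Insert ewe: ewe > ant → go right; ewe < owl → go left; ewe < kit → go left; ewe > cow → go right; ewe < hog → go left; ewe > dog → go right; ewe > emu → go right. Place as right child of emu.
Insert hen: hen > ant → go right; hen < owl → go left; hen < kit → go left; hen > cow → go right; hen < hog → go left; hen > dog → go right; hen > emu → go right; hen > ewe → go right. Place as right child of ewe.
Insert gnu: gnu > ant → go right; gnu < owl → go left; gnu < kit → go left; gnu > cow → go right; gnu < hog → go left; gnu > dog → go right; gnu > emu → go right; gnu > ewe → go right; gnu < hen → go left. Place as left child of hen.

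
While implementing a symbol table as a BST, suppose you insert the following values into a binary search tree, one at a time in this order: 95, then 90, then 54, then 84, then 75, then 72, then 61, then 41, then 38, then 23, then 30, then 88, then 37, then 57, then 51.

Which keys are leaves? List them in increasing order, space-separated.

Insert 95: tree is empty, so 95 becomes the root.
Insert 90: 90 < 95 → go left. Place as left child of 95.
Insert 54: 54 < 95 → go left; 54 < 90 → go left. Place as left child of 90.
Insert 84: 84 < 95 → go left; 84 < 90 → go left; 84 > 54 → go right. Place as right child of 54.
Insert 75: 75 < 95 → go left; 75 < 90 → go left; 75 > 54 → go right; 75 < 84 → go left. Place as left child of 84.
Insert 72: 72 < 95 → go left; 72 < 90 → go left; 72 > 54 → go right; 72 < 84 → go left; 72 < 75 → go left. Place as left child of 75.
Insert 61: 61 < 95 → go left; 61 < 90 → go left; 61 > 54 → go right; 61 < 84 → go left; 61 < 75 → go left; 61 < 72 → go left. Place as left child of 72.
Insert 41: 41 < 95 → go left; 41 < 90 → go left; 41 < 54 → go left. Place as left child of 54.
Insert 38: 38 < 95 → go left; 38 < 90 → go left; 38 < 54 → go left; 38 < 41 → go left. Place as left child of 41.
Insert 23: 23 < 95 → go left; 23 < 90 → go left; 23 < 54 → go left; 23 < 41 → go left; 23 < 38 → go left. Place as left child of 38.
Insert 30: 30 < 95 → go left; 30 < 90 → go left; 30 < 54 → go left; 30 < 41 → go left; 30 < 38 → go left; 30 > 23 → go right. Place as right child of 23.
Insert 88: 88 < 95 → go left; 88 < 90 → go left; 88 > 54 → go right; 88 > 84 → go right. Place as right child of 84.
Insert 37: 37 < 95 → go left; 37 < 90 → go left; 37 < 54 → go left; 37 < 41 → go left; 37 < 38 → go left; 37 > 23 → go right; 37 > 30 → go right. Place as right child of 30.
Insert 57: 57 < 95 → go left; 57 < 90 → go left; 57 > 54 → go right; 57 < 84 → go left; 57 < 75 → go left; 57 < 72 → go left; 57 < 61 → go left. Place as left child of 61.
Insert 51: 51 < 95 → go left; 51 < 90 → go left; 51 < 54 → go left; 51 > 41 → go right. Place as right child of 41.

37 51 57 88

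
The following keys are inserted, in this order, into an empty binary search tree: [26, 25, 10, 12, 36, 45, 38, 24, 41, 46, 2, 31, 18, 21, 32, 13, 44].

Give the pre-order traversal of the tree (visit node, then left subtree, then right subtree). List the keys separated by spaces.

26 25 10 2 12 24 18 13 21 36 31 32 45 38 41 44 46

26: root
25: left child of 26 (depth 1)
10: left child of 25 (depth 2)
12: right child of 10 (depth 3)
36: right child of 26 (depth 1)
45: right child of 36 (depth 2)
38: left child of 45 (depth 3)
24: right child of 12 (depth 4)
41: right child of 38 (depth 4)
46: right child of 45 (depth 3)
2: left child of 10 (depth 3)
31: left child of 36 (depth 2)
18: left child of 24 (depth 5)
21: right child of 18 (depth 6)
32: right child of 31 (depth 3)
13: left child of 18 (depth 6)
44: right child of 41 (depth 5)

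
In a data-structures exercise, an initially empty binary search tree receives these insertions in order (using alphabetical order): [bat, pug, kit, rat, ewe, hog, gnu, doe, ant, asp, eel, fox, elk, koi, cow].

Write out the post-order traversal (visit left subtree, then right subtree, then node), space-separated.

asp ant cow elk eel doe fox gnu hog ewe koi kit rat pug bat

Resulting structure (node: left, right):
  bat: L=ant, R=pug
  pug: L=kit, R=rat
  kit: L=ewe, R=koi
  rat: L=–, R=–
  ewe: L=doe, R=hog
  hog: L=gnu, R=–
  gnu: L=fox, R=–
  doe: L=cow, R=eel
  ant: L=–, R=asp
  asp: L=–, R=–
  eel: L=–, R=elk
  fox: L=–, R=–
  elk: L=–, R=–
  koi: L=–, R=–
  cow: L=–, R=–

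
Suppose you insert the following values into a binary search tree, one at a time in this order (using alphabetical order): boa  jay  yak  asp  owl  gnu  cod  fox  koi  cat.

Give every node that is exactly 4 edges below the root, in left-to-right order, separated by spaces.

cat fox koi

Resulting structure (node: left, right):
  boa: L=asp, R=jay
  jay: L=gnu, R=yak
  yak: L=owl, R=–
  asp: L=–, R=–
  owl: L=koi, R=–
  gnu: L=cod, R=–
  cod: L=cat, R=fox
  fox: L=–, R=–
  koi: L=–, R=–
  cat: L=–, R=–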